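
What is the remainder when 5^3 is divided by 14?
5^{3} = 125 ≡ 13 mod 14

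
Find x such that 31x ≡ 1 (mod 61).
Since 61 is prime, by Fermat 31^(-1) ≡ 31^{59} ≡ 2 (mod 61). Verify: 31 × 2 = 62 ≡ 1 (mod 61)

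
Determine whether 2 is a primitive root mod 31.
2^{5} ≡ 1 (mod 31) and 5 < 30, so ord_31(2) = 5 ≠ 30 and 2 is not a primitive root.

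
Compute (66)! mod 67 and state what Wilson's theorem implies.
(66)! mod 67 = 66. Since this equals -1 (mod 67), Wilson confirms 67 is prime.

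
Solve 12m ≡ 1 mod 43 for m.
Since 43 is prime, by Fermat 12^(-1) ≡ 12^{41} ≡ 18 mod 43. Verify: 12 × 18 = 216 ≡ 1 mod 43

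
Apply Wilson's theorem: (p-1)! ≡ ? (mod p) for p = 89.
By Wilson's theorem, (88)! ≡ -1 ≡ 88 (mod 89)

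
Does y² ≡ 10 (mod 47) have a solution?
By Euler's criterion: 10^{23} ≡ 46 (mod 47). Since this equals -1 (≡ 46), 10 is not a QR.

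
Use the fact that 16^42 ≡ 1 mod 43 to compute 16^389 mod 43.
By Fermat: 16^{42} ≡ 1 mod 43. 389 ≡ 11 mod 42. So 16^{389} ≡ 16^{11} ≡ 4 mod 43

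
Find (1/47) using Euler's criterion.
(1/47) = 1^{23} mod 47 = 1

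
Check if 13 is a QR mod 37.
By Euler's criterion: 13^{18} ≡ 36 (mod 37). Since this equals -1 (≡ 36), 13 is not a QR.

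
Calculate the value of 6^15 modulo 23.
By repeated squaring mod 23: 6^{1}≡6, 6^{2}≡13, 6^{4}≡8, 6^{8}≡18. Then 6^{15} = 6^{8+4+2+1} ≡ 18 × 8 × 13 × 6 ≡ 8 mod 23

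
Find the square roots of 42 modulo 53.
The square roots of 42 mod 53 are 28 and 25. Verify: 28² = 784 ≡ 42 mod 53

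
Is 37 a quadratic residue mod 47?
By Euler's criterion: 37^{23} ≡ 1 mod 47. Since this equals 1, 37 is a QR.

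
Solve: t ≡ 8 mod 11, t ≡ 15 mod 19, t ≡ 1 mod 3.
M = 11 × 19 × 3 = 627. M₁ = 57, y₁ ≡ 6 mod 11. M₂ = 33, y₂ ≡ 15 mod 19. M₃ = 209, y₃ ≡ 2 mod 3. t = 8×57×6 + 15×33×15 + 1×209×2 ≡ 547 mod 627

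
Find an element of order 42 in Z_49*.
3 has order 42 mod 49 since 3^{42} ≡ 1 (mod 49) and no smaller power works.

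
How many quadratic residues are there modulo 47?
For prime 47, there are (p-1)/2 = (47-1)/2 = 23 quadratic residues (excluding 0).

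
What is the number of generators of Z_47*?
Number of primitive roots mod 47 = φ(p-1) = φ(46) = 22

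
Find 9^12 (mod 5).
Using Fermat: 9^{4} ≡ 1 (mod 5). 12 ≡ 0 (mod 4). So 9^{12} ≡ 9^{0} ≡ 1 (mod 5)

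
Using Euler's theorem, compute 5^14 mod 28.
By Euler: 5^{12} ≡ 1 (mod 28) since gcd(5, 28) = 1. 14 = 1×12 + 2. So 5^{14} ≡ 5^{2} ≡ 25 (mod 28)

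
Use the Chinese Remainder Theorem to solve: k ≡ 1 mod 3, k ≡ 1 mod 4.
M = 3 × 4 = 12. M₁ = 4, y₁ ≡ 1 mod 3. M₂ = 3, y₂ ≡ 3 mod 4. k = 1×4×1 + 1×3×3 ≡ 1 mod 12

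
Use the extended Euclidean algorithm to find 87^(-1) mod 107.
Extended GCD: 87(16) + 107(-13) = 1. So 87^(-1) ≡ 16 mod 107. Verify: 87 × 16 = 1392 ≡ 1 mod 107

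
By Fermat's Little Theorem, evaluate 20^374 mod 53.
By Fermat: 20^{52} ≡ 1 (mod 53). 374 ≡ 10 (mod 52). So 20^{374} ≡ 20^{10} ≡ 43 (mod 53)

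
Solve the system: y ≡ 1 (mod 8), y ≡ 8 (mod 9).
M = 8 × 9 = 72. M₁ = 9, y₁ ≡ 1 (mod 8). M₂ = 8, y₂ ≡ 8 (mod 9). y = 1×9×1 + 8×8×8 ≡ 17 (mod 72)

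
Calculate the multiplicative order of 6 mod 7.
Powers of 6 mod 7: 6^1≡6, 6^2≡1. Order = 2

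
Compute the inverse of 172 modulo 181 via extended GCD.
Extended GCD: 172(20) + 181(-19) = 1. So 172^(-1) ≡ 20 (mod 181). Verify: 172 × 20 = 3440 ≡ 1 (mod 181)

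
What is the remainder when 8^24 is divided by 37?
By repeated squaring mod 37: 8^{1}≡8, 8^{2}≡27, 8^{4}≡26, 8^{8}≡10, 8^{16}≡26. Then 8^{24} = 8^{16+8} ≡ 26 × 10 ≡ 1 mod 37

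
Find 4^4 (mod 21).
4^{4} = 256 ≡ 4 (mod 21)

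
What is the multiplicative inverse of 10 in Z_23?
Since 23 is prime, by Fermat 10^(-1) ≡ 10^{21} ≡ 7 mod 23. Verify: 10 × 7 = 70 ≡ 1 mod 23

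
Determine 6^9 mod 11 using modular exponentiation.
By repeated squaring (mod 11): 6^{1}≡6, 6^{2}≡3, 6^{4}≡9, 6^{8}≡4. Then 6^{9} = 6^{8+1} ≡ 4 × 6 ≡ 2 (mod 11)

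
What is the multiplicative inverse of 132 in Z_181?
Since 181 is prime, by Fermat 132^(-1) ≡ 132^{179} ≡ 48 (mod 181). Verify: 132 × 48 = 6336 ≡ 1 (mod 181)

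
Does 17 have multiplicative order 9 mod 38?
Powers of 17 mod 38: 17^1≡17, 17^2≡23, 17^3≡11, 17^4≡35, 17^5≡25, 17^6≡7, 17^7≡5, 17^8≡9, 17^9≡1. First k with 17^k≡1 is k=9. Yes, ord_38(17) = 9.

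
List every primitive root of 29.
There are φ(28) = 12 primitive roots mod 29: {2, 3, 8, 10, 11, 14, 15, 18, 19, 21, 26, 27}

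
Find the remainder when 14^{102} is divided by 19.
By Fermat: 14^{18} ≡ 1 mod 19. 102 = 5×18 + 12. So 14^{102} ≡ 14^{12} ≡ 11 mod 19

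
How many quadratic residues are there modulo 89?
For prime 89, there are (p-1)/2 = (89-1)/2 = 44 quadratic residues (excluding 0).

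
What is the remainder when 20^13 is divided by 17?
By repeated squaring mod 17: 20^{1}≡3, 20^{2}≡9, 20^{4}≡13, 20^{8}≡16. Then 20^{13} = 20^{8+4+1} ≡ 16 × 13 × 3 ≡ 12 mod 17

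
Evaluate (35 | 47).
(35/47) = 35^{23} mod 47 = -1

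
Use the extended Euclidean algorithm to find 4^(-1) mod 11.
Extended GCD: 4(3) + 11(-1) = 1. So 4^(-1) ≡ 3 (mod 11). Verify: 4 × 3 = 12 ≡ 1 (mod 11)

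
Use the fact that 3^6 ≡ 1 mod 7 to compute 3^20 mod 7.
By Fermat: 3^{6} ≡ 1 mod 7. 20 = 3×6 + 2. So 3^{20} ≡ 3^{2} ≡ 2 mod 7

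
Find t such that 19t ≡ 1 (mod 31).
Since 31 is prime, by Fermat 19^(-1) ≡ 19^{29} ≡ 18 (mod 31). Verify: 19 × 18 = 342 ≡ 1 (mod 31)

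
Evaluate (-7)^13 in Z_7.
By repeated squaring mod 7: (-7)^{1}≡0, (-7)^{2}≡0, (-7)^{4}≡0, (-7)^{8}≡0. Then (-7)^{13} = (-7)^{8+4+1} ≡ 0 × 0 × 0 ≡ 0 mod 7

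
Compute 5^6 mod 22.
By repeated squaring (mod 22): 5^{1}≡5, 5^{2}≡3, 5^{4}≡9. Then 5^{6} = 5^{4+2} ≡ 9 × 3 ≡ 5 (mod 22)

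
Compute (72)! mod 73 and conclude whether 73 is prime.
(72)! mod 73 = 72. Since 72 ≡ -1 (mod 73), 73 is prime.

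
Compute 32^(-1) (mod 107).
Since 107 is prime, by Fermat 32^(-1) ≡ 32^{105} ≡ 97 (mod 107). Verify: 32 × 97 = 3104 ≡ 1 (mod 107)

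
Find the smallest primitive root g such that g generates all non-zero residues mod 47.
g = 5. Powers: [5, 25, 31, 14, 23, 21, 11, ...] generates all 46 non-zero residues.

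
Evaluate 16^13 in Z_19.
By repeated squaring (mod 19): 16^{1}≡16, 16^{2}≡9, 16^{4}≡5, 16^{8}≡6. Then 16^{13} = 16^{8+4+1} ≡ 6 × 5 × 16 ≡ 5 (mod 19)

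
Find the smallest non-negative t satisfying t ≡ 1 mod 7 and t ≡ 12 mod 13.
M = 7 × 13 = 91. M₁ = 13, y₁ ≡ 6 mod 7. M₂ = 7, y₂ ≡ 2 mod 13. t = 1×13×6 + 12×7×2 ≡ 64 mod 91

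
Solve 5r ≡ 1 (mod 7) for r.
Since 7 is prime, by Fermat 5^(-1) ≡ 5^{5} ≡ 3 (mod 7). Verify: 5 × 3 = 15 ≡ 1 (mod 7)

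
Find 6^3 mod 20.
6^{3} = 216 ≡ 16 mod 20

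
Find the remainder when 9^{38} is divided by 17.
By Fermat: 9^{16} ≡ 1 mod 17. 38 = 2×16 + 6. So 9^{38} ≡ 9^{6} ≡ 4 mod 17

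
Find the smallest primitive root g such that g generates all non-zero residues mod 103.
g = 5. For each prime q|102: 5^{51}≡102, 5^{34}≡56, 5^{6}≡72, none ≡ 1, so ord_103(5) = 102 and 5 is a primitive root.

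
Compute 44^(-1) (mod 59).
Since 59 is prime, by Fermat 44^(-1) ≡ 44^{57} ≡ 55 (mod 59). Verify: 44 × 55 = 2420 ≡ 1 (mod 59)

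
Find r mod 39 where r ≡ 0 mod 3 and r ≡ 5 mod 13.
M = 3 × 13 = 39. M₁ = 13, y₁ ≡ 1 mod 3. M₂ = 3, y₂ ≡ 9 mod 13. r = 0×13×1 + 5×3×9 ≡ 18 mod 39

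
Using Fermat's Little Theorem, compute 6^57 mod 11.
By Fermat: 6^{10} ≡ 1 (mod 11). 57 = 5×10 + 7. So 6^{57} ≡ 6^{7} ≡ 8 (mod 11)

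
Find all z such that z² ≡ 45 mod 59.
The square roots of 45 mod 59 are 35 and 24. Verify: 35² = 1225 ≡ 45 mod 59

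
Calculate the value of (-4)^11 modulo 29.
By repeated squaring (mod 29): (-4)^{1}≡25, (-4)^{2}≡16, (-4)^{4}≡24, (-4)^{8}≡25. Then (-4)^{11} = (-4)^{8+2+1} ≡ 25 × 16 × 25 ≡ 24 (mod 29)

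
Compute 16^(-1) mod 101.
Since 101 is prime, by Fermat 16^(-1) ≡ 16^{99} ≡ 19 mod 101. Verify: 16 × 19 = 304 ≡ 1 mod 101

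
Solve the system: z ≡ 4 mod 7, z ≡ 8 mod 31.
M = 7 × 31 = 217. M₁ = 31, y₁ ≡ 5 mod 7. M₂ = 7, y₂ ≡ 9 mod 31. z = 4×31×5 + 8×7×9 ≡ 39 mod 217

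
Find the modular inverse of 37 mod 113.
Since 113 is prime, by Fermat 37^(-1) ≡ 37^{111} ≡ 55 (mod 113). Verify: 37 × 55 = 2035 ≡ 1 (mod 113)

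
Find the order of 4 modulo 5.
Powers of 4 mod 5: 4^1≡4, 4^2≡1. So the order of 4 is 2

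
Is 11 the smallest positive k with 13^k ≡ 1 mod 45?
Powers of 13 mod 45: 13^1≡13, 13^2≡34, 13^3≡37, 13^4≡31, 13^5≡43, 13^6≡19, 13^7≡22, 13^8≡16, 13^9≡28, 13^10≡4, 13^11≡7, 13^12≡1. 13^11≡7≢1, so ord ≠ 11. No, the actual order is 12.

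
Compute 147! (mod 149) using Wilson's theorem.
(148)! = (147)! × (148) ≡ -1 (mod 149). So (147)! ≡ -1 × (148)^(-1) ≡ (-1)×(-1) = 1 (mod 149)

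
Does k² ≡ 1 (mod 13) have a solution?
By Euler's criterion: 1^{6} ≡ 1 (mod 13). Since this equals 1, 1 is a QR.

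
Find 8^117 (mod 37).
Using Fermat: 8^{36} ≡ 1 (mod 37). 117 ≡ 9 (mod 36). So 8^{117} ≡ 8^{9} ≡ 6 (mod 37)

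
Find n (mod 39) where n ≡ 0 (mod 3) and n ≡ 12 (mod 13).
M = 3 × 13 = 39. M₁ = 13, y₁ ≡ 1 (mod 3). M₂ = 3, y₂ ≡ 9 (mod 13). n = 0×13×1 + 12×3×9 ≡ 12 (mod 39)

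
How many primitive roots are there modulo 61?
A prime p has φ(p-1) primitive roots; here φ(60) = 16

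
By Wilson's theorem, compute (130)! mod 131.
By Wilson's theorem, (130)! ≡ -1 ≡ 130 mod 131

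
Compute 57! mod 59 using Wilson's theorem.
(58)! = (57)! × (58) ≡ -1 mod 59. So (57)! ≡ -1 × (58)^(-1) ≡ (-1)×(-1) = 1 mod 59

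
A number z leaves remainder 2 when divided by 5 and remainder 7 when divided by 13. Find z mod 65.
M = 5 × 13 = 65. M₁ = 13, y₁ ≡ 2 mod 5. M₂ = 5, y₂ ≡ 8 mod 13. z = 2×13×2 + 7×5×8 ≡ 7 mod 65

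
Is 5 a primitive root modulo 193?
ord_193(5) divides 192. For each prime q|192: 5^{96}≡192, 5^{64}≡84, none ≡ 1. So 5 has order 192 and is a primitive root mod 193.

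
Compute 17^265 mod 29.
Using Fermat: 17^{28} ≡ 1 mod 29. 265 ≡ 13 mod 28. So 17^{265} ≡ 17^{13} ≡ 17 mod 29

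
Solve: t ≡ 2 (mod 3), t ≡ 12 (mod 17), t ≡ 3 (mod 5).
M = 3 × 17 × 5 = 255. M₁ = 85, y₁ ≡ 1 (mod 3). M₂ = 15, y₂ ≡ 8 (mod 17). M₃ = 51, y₃ ≡ 1 (mod 5). t = 2×85×1 + 12×15×8 + 3×51×1 ≡ 233 (mod 255)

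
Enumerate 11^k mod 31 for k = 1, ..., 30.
11^1, 11^2, ..., 11^{30} mod 31: [11, 28, 29, 9, 6, 4, 13, 19, 23, 5, 24, 16, 21, 14, 30, 20, 3, 2, 22, 25, 27, 18, 12, 8, 26, 7, 15, 10, 17, 1]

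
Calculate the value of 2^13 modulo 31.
By repeated squaring mod 31: 2^{1}≡2, 2^{2}≡4, 2^{4}≡16, 2^{8}≡8. Then 2^{13} = 2^{8+4+1} ≡ 8 × 16 × 2 ≡ 8 mod 31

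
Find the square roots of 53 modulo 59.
The square roots of 53 mod 59 are 17 and 42. Verify: 17² = 289 ≡ 53 (mod 59)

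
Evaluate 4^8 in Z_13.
By repeated squaring (mod 13): 4^{1}≡4, 4^{2}≡3, 4^{4}≡9, 4^{8}≡3. So 4^{8} ≡ 3 (mod 13)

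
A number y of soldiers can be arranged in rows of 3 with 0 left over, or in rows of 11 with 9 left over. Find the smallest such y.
M = 3 × 11 = 33. M₁ = 11, y₁ ≡ 2 mod 3. M₂ = 3, y₂ ≡ 4 mod 11. y = 0×11×2 + 9×3×4 ≡ 9 mod 33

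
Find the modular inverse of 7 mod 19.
Since 19 is prime, by Fermat 7^(-1) ≡ 7^{17} ≡ 11 mod 19. Verify: 7 × 11 = 77 ≡ 1 mod 19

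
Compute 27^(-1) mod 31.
Since 31 is prime, by Fermat 27^(-1) ≡ 27^{29} ≡ 23 mod 31. Verify: 27 × 23 = 621 ≡ 1 mod 31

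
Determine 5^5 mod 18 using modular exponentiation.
By repeated squaring mod 18: 5^{1}≡5, 5^{2}≡7, 5^{4}≡13. Then 5^{5} = 5^{4+1} ≡ 13 × 5 ≡ 11 mod 18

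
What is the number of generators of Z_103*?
A prime p has φ(p-1) primitive roots; here φ(102) = 32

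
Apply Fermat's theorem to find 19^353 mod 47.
By Fermat: 19^{46} ≡ 1 mod 47. 353 ≡ 31 mod 46. So 19^{353} ≡ 19^{31} ≡ 41 mod 47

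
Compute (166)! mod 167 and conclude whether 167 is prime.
(166)! mod 167 = 166. Since 166 ≡ -1 mod 167, 167 is prime.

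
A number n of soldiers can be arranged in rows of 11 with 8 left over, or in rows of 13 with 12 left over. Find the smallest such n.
M = 11 × 13 = 143. M₁ = 13, y₁ ≡ 6 (mod 11). M₂ = 11, y₂ ≡ 6 (mod 13). n = 8×13×6 + 12×11×6 ≡ 129 (mod 143)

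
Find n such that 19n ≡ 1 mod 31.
Since 31 is prime, by Fermat 19^(-1) ≡ 19^{29} ≡ 18 mod 31. Verify: 19 × 18 = 342 ≡ 1 mod 31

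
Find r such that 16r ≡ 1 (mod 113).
Since 113 is prime, by Fermat 16^(-1) ≡ 16^{111} ≡ 106 (mod 113). Verify: 16 × 106 = 1696 ≡ 1 (mod 113)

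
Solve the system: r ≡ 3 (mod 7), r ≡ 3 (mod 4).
M = 7 × 4 = 28. M₁ = 4, y₁ ≡ 2 (mod 7). M₂ = 7, y₂ ≡ 3 (mod 4). r = 3×4×2 + 3×7×3 ≡ 3 (mod 28)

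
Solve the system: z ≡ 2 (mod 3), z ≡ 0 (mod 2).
M = 3 × 2 = 6. M₁ = 2, y₁ ≡ 2 (mod 3). M₂ = 3, y₂ ≡ 1 (mod 2). z = 2×2×2 + 0×3×1 ≡ 2 (mod 6)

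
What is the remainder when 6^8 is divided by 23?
By repeated squaring (mod 23): 6^{1}≡6, 6^{2}≡13, 6^{4}≡8, 6^{8}≡18. So 6^{8} ≡ 18 (mod 23)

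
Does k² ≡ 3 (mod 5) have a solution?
By Euler's criterion: 3^{2} ≡ 4 (mod 5). Since this equals -1 (≡ 4), 3 is not a QR.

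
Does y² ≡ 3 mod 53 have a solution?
By Euler's criterion: 3^{26} ≡ 52 mod 53. Since this equals -1 (≡ 52), 3 is not a QR.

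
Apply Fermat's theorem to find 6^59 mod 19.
By Fermat: 6^{18} ≡ 1 mod 19. 59 = 3×18 + 5. So 6^{59} ≡ 6^{5} ≡ 5 mod 19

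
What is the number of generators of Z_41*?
Number of primitive roots mod 41 = φ(p-1) = φ(40) = 16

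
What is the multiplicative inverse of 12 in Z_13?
Since 13 is prime, by Fermat 12^(-1) ≡ 12^{11} ≡ 12 mod 13. Verify: 12 × 12 = 144 ≡ 1 mod 13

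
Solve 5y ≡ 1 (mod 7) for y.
Since 7 is prime, by Fermat 5^(-1) ≡ 5^{5} ≡ 3 (mod 7). Verify: 5 × 3 = 15 ≡ 1 (mod 7)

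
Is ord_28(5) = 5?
Powers of 5 mod 28: 5^1≡5, 5^2≡25, 5^3≡13, 5^4≡9, 5^5≡17, 5^6≡1. 5^5≡17≢1, so ord ≠ 5. No, the actual order is 6.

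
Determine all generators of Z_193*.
There are φ(192) = 64 primitive roots mod 193: {5, 10, 15, 17, 19, 22, 26, 30, 34, 37, 38, 40, 41, 44, 45, 47, 51, 52, 53, 57, 58, 61, 66, 70, 73, 77, 78, 79, 80, 82, 90, 91, 102, 103, 111, 113, 114, 115, 116, 120, 123, 127, 132, 135, 136, 140, 141, 142, 146, 148, 149, 152, 153, 155, 156, 159, 163, 167, 171, 174, 176, 178, 183, 188}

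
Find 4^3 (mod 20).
4^{3} = 64 ≡ 4 (mod 20)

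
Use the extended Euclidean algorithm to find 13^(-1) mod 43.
Extended GCD: 13(10) + 43(-3) = 1. So 13^(-1) ≡ 10 mod 43. Verify: 13 × 10 = 130 ≡ 1 mod 43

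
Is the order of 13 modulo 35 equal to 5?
Powers of 13 mod 35: 13^1≡13, 13^2≡29, 13^3≡27, 13^4≡1. Already 13^4≡1, so the order is 4 < 5. No, the actual order is 4.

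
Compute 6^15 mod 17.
By repeated squaring mod 17: 6^{1}≡6, 6^{2}≡2, 6^{4}≡4, 6^{8}≡16. Then 6^{15} = 6^{8+4+2+1} ≡ 16 × 4 × 2 × 6 ≡ 3 mod 17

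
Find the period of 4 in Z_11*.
Powers of 4 mod 11: 4^1≡4, 4^2≡5, 4^3≡9, 4^4≡3, 4^5≡1. ord_11(4) = 5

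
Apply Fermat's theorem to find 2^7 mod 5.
By Fermat: 2^{4} ≡ 1 mod 5. So 2^{7} = 2^{4} · 2^{3} ≡ 2^{3} ≡ 3 mod 5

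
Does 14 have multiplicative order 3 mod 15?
Powers of 14 mod 15: 14^1≡14, 14^2≡1. Already 14^2≡1, so the order is 2 < 3. No, the actual order is 2.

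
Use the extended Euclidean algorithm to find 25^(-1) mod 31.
Extended GCD: 25(5) + 31(-4) = 1. So 25^(-1) ≡ 5 mod 31. Verify: 25 × 5 = 125 ≡ 1 mod 31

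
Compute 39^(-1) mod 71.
Since 71 is prime, by Fermat 39^(-1) ≡ 39^{69} ≡ 51 mod 71. Verify: 39 × 51 = 1989 ≡ 1 mod 71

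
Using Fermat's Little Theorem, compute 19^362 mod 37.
By Fermat: 19^{36} ≡ 1 (mod 37). 362 ≡ 2 (mod 36). So 19^{362} ≡ 19^{2} ≡ 28 (mod 37)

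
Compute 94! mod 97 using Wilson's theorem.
(96)! = (94)! × (95) × (96) ≡ -1 mod 97. So (94)! ≡ -1 × [(96)(95)]^(-1) ≡ 48 mod 97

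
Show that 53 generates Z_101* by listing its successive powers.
53^1, 53^2, ..., 53^{100} mod 101: [53, 82, 3, 58, 44, 9, 73, 31, 27, 17, 93, 81, 51, 77, 41, 52, 29, 22, 55, 87, 66, 64, 59, 97, 91, 76, 89, 71, 26, 65, 11, 78, 94, 33, 32, 80, 99, 96, 38, 95, 86, 13, 83, 56, 39, 47, 67, 16, 40, 100, 48, 19, 98, 43, 57, 92, 28, 70, 74, 84, 8, 20, 50, 24, 60, 49, 72, 79, 46, 14, 35, 37, 42, 4, 10, 25, 12, 30, 75, 36, 90, 23, 7, 68, 69, 21, 2, 5, 63, 6, 15, 88, 18, 45, 62, 54, 34, 85, 61, 1]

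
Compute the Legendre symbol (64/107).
(64/107) = 64^{53} mod 107 = 1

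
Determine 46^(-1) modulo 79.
Since 79 is prime, by Fermat 46^(-1) ≡ 46^{77} ≡ 67 mod 79. Verify: 46 × 67 = 3082 ≡ 1 mod 79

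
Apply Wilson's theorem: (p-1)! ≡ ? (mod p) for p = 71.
By Wilson's theorem, (70)! ≡ -1 ≡ 70 (mod 71)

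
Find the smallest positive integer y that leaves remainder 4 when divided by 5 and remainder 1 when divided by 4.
M = 5 × 4 = 20. M₁ = 4, y₁ ≡ 4 (mod 5). M₂ = 5, y₂ ≡ 1 (mod 4). y = 4×4×4 + 1×5×1 ≡ 9 (mod 20)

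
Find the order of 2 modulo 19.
Powers of 2 mod 19: 2^1≡2, 2^2≡4, 2^3≡8, 2^4≡16, 2^5≡13, 2^6≡7, 2^7≡14, 2^8≡9, 2^9≡18, 2^10≡17, 2^11≡15, 2^12≡11, 2^13≡3, 2^14≡6, 2^15≡12, 2^16≡5, 2^17≡10, 2^18≡1. So the order of 2 is 18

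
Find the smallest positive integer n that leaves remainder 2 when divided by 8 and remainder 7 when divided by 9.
M = 8 × 9 = 72. M₁ = 9, y₁ ≡ 1 (mod 8). M₂ = 8, y₂ ≡ 8 (mod 9). n = 2×9×1 + 7×8×8 ≡ 34 (mod 72)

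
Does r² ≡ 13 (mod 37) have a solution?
By Euler's criterion: 13^{18} ≡ 36 (mod 37). Since this equals -1 (≡ 36), 13 is not a QR.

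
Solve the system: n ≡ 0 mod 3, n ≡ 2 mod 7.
M = 3 × 7 = 21. M₁ = 7, y₁ ≡ 1 mod 3. M₂ = 3, y₂ ≡ 5 mod 7. n = 0×7×1 + 2×3×5 ≡ 9 mod 21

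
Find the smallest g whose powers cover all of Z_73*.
g = 5. For each prime q|72: 5^{36}≡72, 5^{24}≡8, none ≡ 1, so ord_73(5) = 72 and 5 is a primitive root.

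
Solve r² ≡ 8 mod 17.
The square roots of 8 mod 17 are 12 and 5. Verify: 12² = 144 ≡ 8 mod 17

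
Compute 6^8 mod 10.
By repeated squaring mod 10: 6^{1}≡6, 6^{2}≡6, 6^{4}≡6, 6^{8}≡6. So 6^{8} ≡ 6 mod 10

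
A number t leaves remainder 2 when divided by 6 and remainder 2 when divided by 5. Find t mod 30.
M = 6 × 5 = 30. M₁ = 5, y₁ ≡ 5 mod 6. M₂ = 6, y₂ ≡ 1 mod 5. t = 2×5×5 + 2×6×1 ≡ 2 mod 30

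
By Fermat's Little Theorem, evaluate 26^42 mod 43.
By Fermat's Little Theorem, 26^{42} ≡ 1 mod 43 since 43 is prime and gcd(26, 43) = 1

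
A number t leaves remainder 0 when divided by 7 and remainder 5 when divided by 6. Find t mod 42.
M = 7 × 6 = 42. M₁ = 6, y₁ ≡ 6 mod 7. M₂ = 7, y₂ ≡ 1 mod 6. t = 0×6×6 + 5×7×1 ≡ 35 mod 42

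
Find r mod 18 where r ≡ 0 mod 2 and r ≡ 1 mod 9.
M = 2 × 9 = 18. M₁ = 9, y₁ ≡ 1 mod 2. M₂ = 2, y₂ ≡ 5 mod 9. r = 0×9×1 + 1×2×5 ≡ 10 mod 18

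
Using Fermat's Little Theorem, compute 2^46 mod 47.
By Fermat's Little Theorem, 2^{46} ≡ 1 (mod 47) since 47 is prime and gcd(2, 47) = 1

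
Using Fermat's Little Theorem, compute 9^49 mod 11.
By Fermat: 9^{10} ≡ 1 mod 11. 49 = 4×10 + 9. So 9^{49} ≡ 9^{9} ≡ 5 mod 11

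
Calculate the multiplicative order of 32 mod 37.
Powers of 32 mod 37: 32^1≡32, 32^2≡25, 32^3≡23, 32^4≡33, 32^5≡20, 32^6≡11, 32^7≡19, 32^8≡16, 32^9≡31, 32^10≡30, 32^11≡35, 32^12≡10, 32^13≡24, 32^14≡28, 32^15≡8, 32^16≡34, 32^17≡15, 32^18≡36, 32^19≡5, 32^20≡12, 32^21≡14, 32^22≡4, 32^23≡17, 32^24≡26, 32^25≡18, 32^26≡21, 32^27≡6, 32^28≡7, 32^29≡2, 32^30≡27, 32^31≡13, 32^32≡9, 32^33≡29, 32^34≡3, 32^35≡22, 32^36≡1. ord_37(32) = 36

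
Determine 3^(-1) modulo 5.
Since 5 is prime, by Fermat 3^(-1) ≡ 3^{3} ≡ 2 (mod 5). Verify: 3 × 2 = 6 ≡ 1 (mod 5)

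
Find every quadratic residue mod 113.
QRs mod 113: {1, 2, 4, 7, 8, 9, 11, 13, 14, 15, 16, 18, 22, 25, 26, 28, 30, 31, 32, 36, 41, 44, 49, 50, 51, 52, 53, 56, 57, 60, 61, 62, 63, 64, 69, 72, 77, 81, 82, 83, 85, 87, 88, 91, 95, 97, 98, 99, 100, 102, 104, 105, 106, 109, 111, 112}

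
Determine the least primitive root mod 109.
g = 6. For each prime q|108: 6^{54}≡108, 6^{36}≡63, none ≡ 1, so ord_109(6) = 108 and 6 is a primitive root.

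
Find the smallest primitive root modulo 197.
g = 2. For each prime q|196: 2^{98}≡196, 2^{28}≡104, none ≡ 1, so ord_197(2) = 196 and 2 is a primitive root.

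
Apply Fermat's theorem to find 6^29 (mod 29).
By Fermat: 6^{28} ≡ 1 (mod 29). So 6^{29} = 6^{28} · 6^{1} ≡ 6^{1} ≡ 6 (mod 29)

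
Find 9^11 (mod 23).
By repeated squaring (mod 23): 9^{1}≡9, 9^{2}≡12, 9^{4}≡6, 9^{8}≡13. Then 9^{11} = 9^{8+2+1} ≡ 13 × 12 × 9 ≡ 1 (mod 23)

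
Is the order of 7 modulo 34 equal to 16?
Powers of 7 mod 34: 7^1≡7, 7^2≡15, 7^3≡3, 7^4≡21, 7^5≡11, 7^6≡9, 7^7≡29, 7^8≡33, 7^9≡27, 7^10≡19, 7^11≡31, 7^12≡13, 7^13≡23, 7^14≡25, 7^15≡5, 7^16≡1. First k with 7^k≡1 is k=16. Yes, ord_34(7) = 16.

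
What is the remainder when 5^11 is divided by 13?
By repeated squaring (mod 13): 5^{1}≡5, 5^{2}≡12, 5^{4}≡1, 5^{8}≡1. Then 5^{11} = 5^{8+2+1} ≡ 1 × 12 × 5 ≡ 8 (mod 13)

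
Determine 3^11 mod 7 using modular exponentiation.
Using Fermat: 3^{6} ≡ 1 (mod 7). 11 ≡ 5 (mod 6). So 3^{11} ≡ 3^{5} ≡ 5 (mod 7)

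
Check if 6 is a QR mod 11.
By Euler's criterion: 6^{5} ≡ 10 mod 11. Since this equals -1 (≡ 10), 6 is not a QR.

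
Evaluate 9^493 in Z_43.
Using Fermat: 9^{42} ≡ 1 mod 43. 493 ≡ 31 mod 42. So 9^{493} ≡ 9^{31} ≡ 14 mod 43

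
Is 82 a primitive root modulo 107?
ord_107(82) divides 106. For each prime q|106: 82^{53}≡106, 82^{2}≡90, none ≡ 1. So 82 has order 106 and is a primitive root mod 107.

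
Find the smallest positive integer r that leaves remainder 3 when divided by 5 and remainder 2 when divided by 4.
M = 5 × 4 = 20. M₁ = 4, y₁ ≡ 4 mod 5. M₂ = 5, y₂ ≡ 1 mod 4. r = 3×4×4 + 2×5×1 ≡ 18 mod 20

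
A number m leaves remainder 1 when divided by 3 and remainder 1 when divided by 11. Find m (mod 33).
M = 3 × 11 = 33. M₁ = 11, y₁ ≡ 2 (mod 3). M₂ = 3, y₂ ≡ 4 (mod 11). m = 1×11×2 + 1×3×4 ≡ 1 (mod 33)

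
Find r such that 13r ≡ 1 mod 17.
Since 17 is prime, by Fermat 13^(-1) ≡ 13^{15} ≡ 4 mod 17. Verify: 13 × 4 = 52 ≡ 1 mod 17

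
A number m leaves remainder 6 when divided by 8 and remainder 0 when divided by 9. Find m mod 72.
M = 8 × 9 = 72. M₁ = 9, y₁ ≡ 1 mod 8. M₂ = 8, y₂ ≡ 8 mod 9. m = 6×9×1 + 0×8×8 ≡ 54 mod 72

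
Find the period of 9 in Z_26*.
Powers of 9 mod 26: 9^1≡9, 9^2≡3, 9^3≡1. Order = 3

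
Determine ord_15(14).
Powers of 14 mod 15: 14^1≡14, 14^2≡1. So the order of 14 is 2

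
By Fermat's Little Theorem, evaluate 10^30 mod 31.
By Fermat's Little Theorem, 10^{30} ≡ 1 (mod 31) since 31 is prime and gcd(10, 31) = 1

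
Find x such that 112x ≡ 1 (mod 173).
Since 173 is prime, by Fermat 112^(-1) ≡ 112^{171} ≡ 17 (mod 173). Verify: 112 × 17 = 1904 ≡ 1 (mod 173)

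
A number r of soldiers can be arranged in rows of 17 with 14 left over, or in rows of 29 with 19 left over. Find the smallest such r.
M = 17 × 29 = 493. M₁ = 29, y₁ ≡ 10 (mod 17). M₂ = 17, y₂ ≡ 12 (mod 29). r = 14×29×10 + 19×17×12 ≡ 48 (mod 493)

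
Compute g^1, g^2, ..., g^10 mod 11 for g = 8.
8^1, 8^2, ..., 8^{10} mod 11: [8, 9, 6, 4, 10, 3, 2, 5, 7, 1]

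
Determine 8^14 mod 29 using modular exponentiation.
By repeated squaring (mod 29): 8^{1}≡8, 8^{2}≡6, 8^{4}≡7, 8^{8}≡20. Then 8^{14} = 8^{8+4+2} ≡ 20 × 7 × 6 ≡ 28 (mod 29)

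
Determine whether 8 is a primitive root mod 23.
8^{11} ≡ 1 (mod 23) and 11 < 22, so ord_23(8) = 11 ≠ 22 and 8 is not a primitive root.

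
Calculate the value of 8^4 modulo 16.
8^{4} = 4096 ≡ 0 (mod 16)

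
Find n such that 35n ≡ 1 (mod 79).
Since 79 is prime, by Fermat 35^(-1) ≡ 35^{77} ≡ 70 (mod 79). Verify: 35 × 70 = 2450 ≡ 1 (mod 79)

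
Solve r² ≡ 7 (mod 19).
The square roots of 7 mod 19 are 11 and 8. Verify: 11² = 121 ≡ 7 (mod 19)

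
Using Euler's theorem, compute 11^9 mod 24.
By Euler: 11^{8} ≡ 1 (mod 24) since gcd(11, 24) = 1. 9 = 1×8 + 1. So 11^{9} ≡ 11^{1} ≡ 11 (mod 24)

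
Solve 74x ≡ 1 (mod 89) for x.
Since 89 is prime, by Fermat 74^(-1) ≡ 74^{87} ≡ 83 (mod 89). Verify: 74 × 83 = 6142 ≡ 1 (mod 89)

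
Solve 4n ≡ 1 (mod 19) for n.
Since 19 is prime, by Fermat 4^(-1) ≡ 4^{17} ≡ 5 (mod 19). Verify: 4 × 5 = 20 ≡ 1 (mod 19)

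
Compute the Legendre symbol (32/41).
(32/41) = 32^{20} mod 41 = 1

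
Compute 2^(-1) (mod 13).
Since 13 is prime, by Fermat 2^(-1) ≡ 2^{11} ≡ 7 (mod 13). Verify: 2 × 7 = 14 ≡ 1 (mod 13)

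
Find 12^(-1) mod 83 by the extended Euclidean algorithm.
Extended GCD: 12(7) + 83(-1) = 1. So 12^(-1) ≡ 7 mod 83. Verify: 12 × 7 = 84 ≡ 1 mod 83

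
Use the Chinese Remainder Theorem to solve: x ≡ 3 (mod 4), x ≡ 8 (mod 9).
M = 4 × 9 = 36. M₁ = 9, y₁ ≡ 1 (mod 4). M₂ = 4, y₂ ≡ 7 (mod 9). x = 3×9×1 + 8×4×7 ≡ 35 (mod 36)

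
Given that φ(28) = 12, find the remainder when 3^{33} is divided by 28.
By Euler: 3^{12} ≡ 1 mod 28 since gcd(3, 28) = 1. 33 = 2×12 + 9. So 3^{33} ≡ 3^{9} ≡ 27 mod 28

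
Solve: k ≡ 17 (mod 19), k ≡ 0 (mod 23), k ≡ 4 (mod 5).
M = 19 × 23 × 5 = 2185. M₁ = 115, y₁ ≡ 1 (mod 19). M₂ = 95, y₂ ≡ 8 (mod 23). M₃ = 437, y₃ ≡ 3 (mod 5). k = 17×115×1 + 0×95×8 + 4×437×3 ≡ 644 (mod 2185)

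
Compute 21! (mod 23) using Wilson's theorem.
(22)! = (21)! × (22) ≡ -1 (mod 23). So (21)! ≡ -1 × (22)^(-1) ≡ (-1)×(-1) = 1 (mod 23)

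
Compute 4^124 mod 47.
Using Fermat: 4^{46} ≡ 1 (mod 47). 124 ≡ 32 (mod 46). So 4^{124} ≡ 4^{32} ≡ 25 (mod 47)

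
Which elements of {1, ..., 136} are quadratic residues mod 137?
Squares in Z_137*: {1, 2, 4, 7, 8, 9, 11, 14, 15, 16, 17, 18, 19, 22, 25, 28, 30, 32, 34, 36, 37, 38, 39, 44, 49, 50, 56, 59, 60, 61, 63, 64, 65, 68, 69, 72, 73, 74, 76, 77, 78, 81, 87, 88, 93, 98, 99, 100, 101, 103, 105, 107, 109, 112, 115, 118, 119, 120, 121, 122, 123, 126, 128, 129, 130, 133, 135, 136}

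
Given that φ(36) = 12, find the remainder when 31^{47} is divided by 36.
By Euler: 31^{12} ≡ 1 (mod 36) since gcd(31, 36) = 1. 47 = 3×12 + 11. So 31^{47} ≡ 31^{11} ≡ 7 (mod 36)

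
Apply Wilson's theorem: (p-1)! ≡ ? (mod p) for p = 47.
By Wilson's theorem, (46)! ≡ -1 ≡ 46 mod 47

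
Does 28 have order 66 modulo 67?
ord_67(28) divides 66. For each prime q|66: 28^{33}≡66, 28^{22}≡37, 28^{6}≡40, none ≡ 1. So 28 has order 66 and is a primitive root mod 67.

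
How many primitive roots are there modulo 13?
There are φ(13-1) = φ(12) = 4 primitive roots modulo 13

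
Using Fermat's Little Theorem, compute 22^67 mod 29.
By Fermat: 22^{28} ≡ 1 mod 29. 67 = 2×28 + 11. So 22^{67} ≡ 22^{11} ≡ 6 mod 29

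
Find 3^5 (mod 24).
By repeated squaring (mod 24): 3^{1}≡3, 3^{2}≡9, 3^{4}≡9. Then 3^{5} = 3^{4+1} ≡ 9 × 3 ≡ 3 (mod 24)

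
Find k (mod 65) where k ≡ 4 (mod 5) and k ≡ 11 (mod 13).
M = 5 × 13 = 65. M₁ = 13, y₁ ≡ 2 (mod 5). M₂ = 5, y₂ ≡ 8 (mod 13). k = 4×13×2 + 11×5×8 ≡ 24 (mod 65)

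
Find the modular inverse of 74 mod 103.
Since 103 is prime, by Fermat 74^(-1) ≡ 74^{101} ≡ 71 mod 103. Verify: 74 × 71 = 5254 ≡ 1 mod 103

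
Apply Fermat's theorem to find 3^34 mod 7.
By Fermat: 3^{6} ≡ 1 mod 7. 34 = 5×6 + 4. So 3^{34} ≡ 3^{4} ≡ 4 mod 7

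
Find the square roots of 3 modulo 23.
The square roots of 3 mod 23 are 16 and 7. Verify: 16² = 256 ≡ 3 (mod 23)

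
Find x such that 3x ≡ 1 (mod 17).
Since 17 is prime, by Fermat 3^(-1) ≡ 3^{15} ≡ 6 (mod 17). Verify: 3 × 6 = 18 ≡ 1 (mod 17)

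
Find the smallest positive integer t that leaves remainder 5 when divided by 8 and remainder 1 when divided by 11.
M = 8 × 11 = 88. M₁ = 11, y₁ ≡ 3 mod 8. M₂ = 8, y₂ ≡ 7 mod 11. t = 5×11×3 + 1×8×7 ≡ 45 mod 88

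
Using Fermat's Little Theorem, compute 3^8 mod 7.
By Fermat: 3^{6} ≡ 1 mod 7. So 3^{8} = 3^{6} · 3^{2} ≡ 3^{2} ≡ 2 mod 7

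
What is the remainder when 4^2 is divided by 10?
4^{2} = 16 ≡ 6 mod 10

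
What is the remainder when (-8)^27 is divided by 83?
By repeated squaring (mod 83): (-8)^{1}≡75, (-8)^{2}≡64, (-8)^{4}≡29, (-8)^{8}≡11, (-8)^{16}≡38. Then (-8)^{27} = (-8)^{16+8+2+1} ≡ 38 × 11 × 64 × 75 ≡ 41 (mod 83)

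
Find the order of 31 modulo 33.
Powers of 31 mod 33: 31^1≡31, 31^2≡4, 31^3≡25, 31^4≡16, 31^5≡1. So the order of 31 is 5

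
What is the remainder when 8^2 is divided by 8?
8^{2} = 64 ≡ 0 mod 8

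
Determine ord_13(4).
Powers of 4 mod 13: 4^1≡4, 4^2≡3, 4^3≡12, 4^4≡9, 4^5≡10, 4^6≡1. ord_13(4) = 6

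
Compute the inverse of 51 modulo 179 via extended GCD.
Extended GCD: 51(-7) + 179(2) = 1. So 51^(-1) ≡ -7 ≡ 172 mod 179. Verify: 51 × 172 = 8772 ≡ 1 mod 179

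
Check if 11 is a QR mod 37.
By Euler's criterion: 11^{18} ≡ 1 mod 37. Since this equals 1, 11 is a QR.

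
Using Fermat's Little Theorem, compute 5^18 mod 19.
By Fermat's Little Theorem, 5^{18} ≡ 1 (mod 19) since 19 is prime and gcd(5, 19) = 1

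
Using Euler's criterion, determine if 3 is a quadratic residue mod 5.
By Euler's criterion: 3^{2} ≡ 4 (mod 5). Since this equals -1 (≡ 4), 3 is not a QR.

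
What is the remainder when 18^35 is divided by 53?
By repeated squaring (mod 53): 18^{1}≡18, 18^{2}≡6, 18^{4}≡36, 18^{8}≡24, 18^{16}≡46, 18^{32}≡49. Then 18^{35} = 18^{32+2+1} ≡ 49 × 6 × 18 ≡ 45 (mod 53)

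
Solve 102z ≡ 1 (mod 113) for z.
Since 113 is prime, by Fermat 102^(-1) ≡ 102^{111} ≡ 41 (mod 113). Verify: 102 × 41 = 4182 ≡ 1 (mod 113)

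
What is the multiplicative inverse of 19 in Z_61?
Since 61 is prime, by Fermat 19^(-1) ≡ 19^{59} ≡ 45 (mod 61). Verify: 19 × 45 = 855 ≡ 1 (mod 61)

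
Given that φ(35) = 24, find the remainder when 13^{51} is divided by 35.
By Euler: 13^{24} ≡ 1 mod 35 since gcd(13, 35) = 1. 51 = 2×24 + 3. So 13^{51} ≡ 13^{3} ≡ 27 mod 35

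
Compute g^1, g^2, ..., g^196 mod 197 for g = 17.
17^1, 17^2, ..., 17^{196} mod 197: [17, 92, 185, 190, 78, 144, 84, 49, 45, 174, 3, 51, 79, 161, 176, 37, 38, 55, 147, 135, 128, 9, 153, 40, 89, 134, 111, 114, 165, 47, 11, 187, 27, 65, 120, 70, 8, 136, 145, 101, 141, 33, 167, 81, 195, 163, 13, 24, 14, 41, 106, 29, 99, 107, 46, 191, 95, 39, 72, 42, 123, 121, 87, 100, 124, 138, 179, 88, 117, 19, 126, 172, 166, 64, 103, 175, 20, 143, 67, 154, 57, 181, 122, 104, 192, 112, 131, 60, 35, 4, 68, 171, 149, 169, 115, 182, 139, 196, 180, 105, 12, 7, 119, 53, 113, 148, 152, 23, 194, 146, 118, 36, 21, 160, 159, 142, 50, 62, 69, 188, 44, 157, 108, 63, 86, 83, 32, 150, 186, 10, 170, 132, 77, 127, 189, 61, 52, 96, 56, 164, 30, 116, 2, 34, 184, 173, 183, 156, 91, 168, 98, 90, 151, 6, 102, 158, 125, 155, 74, 76, 110, 97, 73, 59, 18, 109, 80, 178, 71, 25, 31, 133, 94, 22, 177, 54, 130, 43, 140, 16, 75, 93, 5, 85, 66, 137, 162, 193, 129, 26, 48, 28, 82, 15, 58, 1]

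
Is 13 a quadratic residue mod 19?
By Euler's criterion: 13^{9} ≡ 18 (mod 19). Since this equals -1 (≡ 18), 13 is not a QR.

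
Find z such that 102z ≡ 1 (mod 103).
Since 103 is prime, by Fermat 102^(-1) ≡ 102^{101} ≡ 102 (mod 103). Verify: 102 × 102 = 10404 ≡ 1 (mod 103)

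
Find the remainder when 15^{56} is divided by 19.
By Fermat: 15^{18} ≡ 1 (mod 19). 56 = 3×18 + 2. So 15^{56} ≡ 15^{2} ≡ 16 (mod 19)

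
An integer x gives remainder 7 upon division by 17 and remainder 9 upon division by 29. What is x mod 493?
M = 17 × 29 = 493. M₁ = 29, y₁ ≡ 10 mod 17. M₂ = 17, y₂ ≡ 12 mod 29. x = 7×29×10 + 9×17×12 ≡ 415 mod 493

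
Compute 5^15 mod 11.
Using Fermat: 5^{10} ≡ 1 (mod 11). 15 ≡ 5 (mod 10). So 5^{15} ≡ 5^{5} ≡ 1 (mod 11)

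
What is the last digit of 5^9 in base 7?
Using Fermat: 5^{6} ≡ 1 (mod 7). 9 ≡ 3 (mod 6). So 5^{9} ≡ 5^{3} ≡ 6 (mod 7)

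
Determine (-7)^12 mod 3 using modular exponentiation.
Using Fermat: (-7)^{2} ≡ 1 (mod 3). 12 ≡ 0 (mod 2). So (-7)^{12} ≡ (-7)^{0} ≡ 1 (mod 3)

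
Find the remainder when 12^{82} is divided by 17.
By Fermat: 12^{16} ≡ 1 mod 17. 82 = 5×16 + 2. So 12^{82} ≡ 12^{2} ≡ 8 mod 17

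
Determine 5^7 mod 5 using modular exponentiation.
By repeated squaring mod 5: 5^{1}≡0, 5^{2}≡0, 5^{4}≡0. Then 5^{7} = 5^{4+2+1} ≡ 0 × 0 × 0 ≡ 0 mod 5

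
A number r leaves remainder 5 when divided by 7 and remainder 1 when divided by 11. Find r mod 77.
M = 7 × 11 = 77. M₁ = 11, y₁ ≡ 2 mod 7. M₂ = 7, y₂ ≡ 8 mod 11. r = 5×11×2 + 1×7×8 ≡ 12 mod 77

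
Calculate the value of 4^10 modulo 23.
By repeated squaring mod 23: 4^{1}≡4, 4^{2}≡16, 4^{4}≡3, 4^{8}≡9. Then 4^{10} = 4^{8+2} ≡ 9 × 16 ≡ 6 mod 23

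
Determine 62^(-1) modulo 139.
Since 139 is prime, by Fermat 62^(-1) ≡ 62^{137} ≡ 74 (mod 139). Verify: 62 × 74 = 4588 ≡ 1 (mod 139)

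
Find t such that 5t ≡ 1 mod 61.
Since 61 is prime, by Fermat 5^(-1) ≡ 5^{59} ≡ 49 mod 61. Verify: 5 × 49 = 245 ≡ 1 mod 61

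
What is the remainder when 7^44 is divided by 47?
By repeated squaring (mod 47): 7^{1}≡7, 7^{2}≡2, 7^{4}≡4, 7^{8}≡16, 7^{16}≡21, 7^{32}≡18. Then 7^{44} = 7^{32+8+4} ≡ 18 × 16 × 4 ≡ 24 (mod 47)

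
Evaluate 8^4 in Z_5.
8^{4} = 4096 ≡ 1 mod 5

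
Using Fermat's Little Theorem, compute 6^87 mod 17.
By Fermat: 6^{16} ≡ 1 mod 17. 87 = 5×16 + 7. So 6^{87} ≡ 6^{7} ≡ 14 mod 17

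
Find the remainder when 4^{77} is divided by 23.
By Fermat: 4^{22} ≡ 1 mod 23. 77 = 3×22 + 11. So 4^{77} ≡ 4^{11} ≡ 1 mod 23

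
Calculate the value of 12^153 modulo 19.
Using Fermat: 12^{18} ≡ 1 (mod 19). 153 ≡ 9 (mod 18). So 12^{153} ≡ 12^{9} ≡ 18 (mod 19)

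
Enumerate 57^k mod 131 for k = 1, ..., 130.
57^1, 57^2, ..., 57^{130} mod 131: [57, 105, 90, 21, 18, 109, 56, 48, 116, 62, 128, 91, 78, 123, 68, 77, 66, 94, 118, 45, 76, 9, 120, 28, 24, 58, 31, 64, 111, 39, 127, 34, 104, 33, 47, 59, 88, 38, 70, 60, 14, 12, 29, 81, 32, 121, 85, 129, 17, 52, 82, 89, 95, 44, 19, 35, 30, 7, 6, 80, 106, 16, 126, 108, 130, 74, 26, 41, 110, 113, 22, 75, 83, 15, 69, 3, 40, 53, 8, 63, 54, 65, 37, 13, 86, 55, 122, 11, 103, 107, 73, 100, 67, 20, 92, 4, 97, 27, 98, 84, 72, 43, 93, 61, 71, 117, 119, 102, 50, 99, 10, 46, 2, 114, 79, 49, 42, 36, 87, 112, 96, 101, 124, 125, 51, 25, 115, 5, 23, 1]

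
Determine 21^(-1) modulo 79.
Since 79 is prime, by Fermat 21^(-1) ≡ 21^{77} ≡ 64 mod 79. Verify: 21 × 64 = 1344 ≡ 1 mod 79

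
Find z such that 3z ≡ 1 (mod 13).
Since 13 is prime, by Fermat 3^(-1) ≡ 3^{11} ≡ 9 (mod 13). Verify: 3 × 9 = 27 ≡ 1 (mod 13)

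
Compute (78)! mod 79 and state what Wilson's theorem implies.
(78)! mod 79 = 78. Since this equals -1 mod 79, Wilson confirms 79 is prime.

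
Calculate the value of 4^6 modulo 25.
By repeated squaring mod 25: 4^{1}≡4, 4^{2}≡16, 4^{4}≡6. Then 4^{6} = 4^{4+2} ≡ 6 × 16 ≡ 21 mod 25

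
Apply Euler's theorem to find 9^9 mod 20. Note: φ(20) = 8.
By Euler: 9^{8} ≡ 1 mod 20 since gcd(9, 20) = 1. 9 = 1×8 + 1. So 9^{9} ≡ 9^{1} ≡ 9 mod 20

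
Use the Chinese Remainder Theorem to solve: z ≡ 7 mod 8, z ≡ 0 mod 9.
M = 8 × 9 = 72. M₁ = 9, y₁ ≡ 1 mod 8. M₂ = 8, y₂ ≡ 8 mod 9. z = 7×9×1 + 0×8×8 ≡ 63 mod 72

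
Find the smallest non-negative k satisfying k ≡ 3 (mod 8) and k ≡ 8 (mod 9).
M = 8 × 9 = 72. M₁ = 9, y₁ ≡ 1 (mod 8). M₂ = 8, y₂ ≡ 8 (mod 9). k = 3×9×1 + 8×8×8 ≡ 35 (mod 72)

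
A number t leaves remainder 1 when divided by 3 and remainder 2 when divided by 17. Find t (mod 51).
M = 3 × 17 = 51. M₁ = 17, y₁ ≡ 2 (mod 3). M₂ = 3, y₂ ≡ 6 (mod 17). t = 1×17×2 + 2×3×6 ≡ 19 (mod 51)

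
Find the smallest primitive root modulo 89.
g = 3. Powers: [3, 9, 27, 81, 65, 17, 51, ...] generates all 88 non-zero residues.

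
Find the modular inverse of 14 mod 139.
Since 139 is prime, by Fermat 14^(-1) ≡ 14^{137} ≡ 10 (mod 139). Verify: 14 × 10 = 140 ≡ 1 (mod 139)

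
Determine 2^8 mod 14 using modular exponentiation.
By repeated squaring (mod 14): 2^{1}≡2, 2^{2}≡4, 2^{4}≡2, 2^{8}≡4. So 2^{8} ≡ 4 (mod 14)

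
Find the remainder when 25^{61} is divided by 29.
By Fermat: 25^{28} ≡ 1 mod 29. 61 = 2×28 + 5. So 25^{61} ≡ 25^{5} ≡ 20 mod 29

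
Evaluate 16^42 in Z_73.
By repeated squaring (mod 73): 16^{1}≡16, 16^{2}≡37, 16^{4}≡55, 16^{8}≡32, 16^{16}≡2, 16^{32}≡4. Then 16^{42} = 16^{32+8+2} ≡ 4 × 32 × 37 ≡ 64 (mod 73)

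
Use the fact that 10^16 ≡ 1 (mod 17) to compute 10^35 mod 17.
By Fermat: 10^{16} ≡ 1 (mod 17). 35 = 2×16 + 3. So 10^{35} ≡ 10^{3} ≡ 14 (mod 17)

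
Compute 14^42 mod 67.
By repeated squaring (mod 67): 14^{1}≡14, 14^{2}≡62, 14^{4}≡25, 14^{8}≡22, 14^{16}≡15, 14^{32}≡24. Then 14^{42} = 14^{32+8+2} ≡ 24 × 22 × 62 ≡ 40 (mod 67)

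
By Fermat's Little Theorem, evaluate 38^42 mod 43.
By Fermat's Little Theorem, 38^{42} ≡ 1 mod 43 since 43 is prime and gcd(38, 43) = 1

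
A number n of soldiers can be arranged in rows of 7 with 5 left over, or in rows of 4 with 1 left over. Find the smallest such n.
M = 7 × 4 = 28. M₁ = 4, y₁ ≡ 2 mod 7. M₂ = 7, y₂ ≡ 3 mod 4. n = 5×4×2 + 1×7×3 ≡ 5 mod 28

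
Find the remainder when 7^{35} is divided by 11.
By Fermat: 7^{10} ≡ 1 mod 11. 35 = 3×10 + 5. So 7^{35} ≡ 7^{5} ≡ 10 mod 11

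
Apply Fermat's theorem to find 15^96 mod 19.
By Fermat: 15^{18} ≡ 1 mod 19. 96 = 5×18 + 6. So 15^{96} ≡ 15^{6} ≡ 11 mod 19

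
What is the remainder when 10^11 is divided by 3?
Using Fermat: 10^{2} ≡ 1 mod 3. 11 ≡ 1 mod 2. So 10^{11} ≡ 10^{1} ≡ 1 mod 3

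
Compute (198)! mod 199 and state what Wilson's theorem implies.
(198)! mod 199 = 198. Since this equals -1 (mod 199), Wilson confirms 199 is prime.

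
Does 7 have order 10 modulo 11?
ord_11(7) divides 10. For each prime q|10: 7^{5}≡10, 7^{2}≡5, none ≡ 1. So 7 has order 10 and is a primitive root mod 11.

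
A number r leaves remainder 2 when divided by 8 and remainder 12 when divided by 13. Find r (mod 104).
M = 8 × 13 = 104. M₁ = 13, y₁ ≡ 5 (mod 8). M₂ = 8, y₂ ≡ 5 (mod 13). r = 2×13×5 + 12×8×5 ≡ 90 (mod 104)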